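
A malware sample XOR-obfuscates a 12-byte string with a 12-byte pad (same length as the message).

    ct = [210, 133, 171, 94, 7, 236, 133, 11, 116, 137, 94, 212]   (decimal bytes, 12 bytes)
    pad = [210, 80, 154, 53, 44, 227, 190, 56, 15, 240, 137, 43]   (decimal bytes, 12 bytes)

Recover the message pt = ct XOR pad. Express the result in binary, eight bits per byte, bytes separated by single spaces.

XOR is its own inverse, so applying the key byte-wise gives the result directly.
d2 XOR d2 = 00
85 XOR 50 = d5
ab XOR 9a = 31
5e XOR 35 = 6b
07 XOR 2c = 2b
ec XOR e3 = 0f
85 XOR be = 3b
0b XOR 38 = 33
74 XOR 0f = 7b
89 XOR f0 = 79
5e XOR 89 = d7
d4 XOR 2b = ff

00000000 11010101 00110001 01101011 00101011 00001111 00111011 00110011 01111011 01111001 11010111 11111111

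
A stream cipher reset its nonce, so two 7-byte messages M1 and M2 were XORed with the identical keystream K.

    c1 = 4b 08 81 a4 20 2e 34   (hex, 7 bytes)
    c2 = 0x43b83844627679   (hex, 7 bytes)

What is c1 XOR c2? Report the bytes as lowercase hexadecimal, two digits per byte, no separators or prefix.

c1 ⊕ c2 = (M1 ⊕ K) ⊕ (M2 ⊕ K) = M1 ⊕ M2 — the shared key cancels under XOR.
4b ^ 43 = 08
08 ^ b8 = b0
81 ^ 38 = b9
a4 ^ 44 = e0
20 ^ 62 = 42
2e ^ 76 = 58
34 ^ 79 = 4d

08b0b9e042584d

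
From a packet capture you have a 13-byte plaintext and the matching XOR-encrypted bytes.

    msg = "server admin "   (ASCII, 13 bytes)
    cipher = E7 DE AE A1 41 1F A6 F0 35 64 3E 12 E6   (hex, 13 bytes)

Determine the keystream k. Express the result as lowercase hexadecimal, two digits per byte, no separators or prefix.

94bbdcd7246d86915109577cc6

Since cipher = msg ⊕ k, XORing both sides with msg gives k = msg ⊕ cipher.
byte 0: 73 XOR e7 = 94
byte 1: 65 XOR de = bb
byte 2: 72 XOR ae = dc
byte 3: 76 XOR a1 = d7
byte 4: 65 XOR 41 = 24
byte 5: 72 XOR 1f = 6d
byte 6: 20 XOR a6 = 86
byte 7: 61 XOR f0 = 91
byte 8: 64 XOR 35 = 51
byte 9: 6d XOR 64 = 09
byte 10: 69 XOR 3e = 57
byte 11: 6e XOR 12 = 7c
byte 12: 20 XOR e6 = c6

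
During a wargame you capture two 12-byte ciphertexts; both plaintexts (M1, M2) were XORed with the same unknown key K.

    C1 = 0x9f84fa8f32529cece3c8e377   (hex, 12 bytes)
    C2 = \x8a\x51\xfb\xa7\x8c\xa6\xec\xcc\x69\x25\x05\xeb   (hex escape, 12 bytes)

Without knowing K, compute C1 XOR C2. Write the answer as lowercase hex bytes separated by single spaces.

15 d5 01 28 be f4 70 20 8a ed e6 9c

C1 ⊕ C2 = (M1 ⊕ K) ⊕ (M2 ⊕ K) = M1 ⊕ M2 — the shared key cancels under XOR.
10011111 ^ 10001010 = 00010101
10000100 ^ 01010001 = 11010101
11111010 ^ 11111011 = 00000001
10001111 ^ 10100111 = 00101000
00110010 ^ 10001100 = 10111110
01010010 ^ 10100110 = 11110100
10011100 ^ 11101100 = 01110000
11101100 ^ 11001100 = 00100000
11100011 ^ 01101001 = 10001010
11001000 ^ 00100101 = 11101101
11100011 ^ 00000101 = 11100110
01110111 ^ 11101011 = 10011100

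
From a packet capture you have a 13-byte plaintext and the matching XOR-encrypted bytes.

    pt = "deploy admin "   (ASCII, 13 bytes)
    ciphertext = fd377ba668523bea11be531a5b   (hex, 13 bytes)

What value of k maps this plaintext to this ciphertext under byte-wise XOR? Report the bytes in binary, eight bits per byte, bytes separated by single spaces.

Since ciphertext = pt ⊕ k, XORing both sides with pt gives k = pt ⊕ ciphertext.
64 ^ fd = 99
65 ^ 37 = 52
70 ^ 7b = 0b
6c ^ a6 = ca
6f ^ 68 = 07
79 ^ 52 = 2b
20 ^ 3b = 1b
61 ^ ea = 8b
64 ^ 11 = 75
6d ^ be = d3
69 ^ 53 = 3a
6e ^ 1a = 74
20 ^ 5b = 7b

10011001 01010010 00001011 11001010 00000111 00101011 00011011 10001011 01110101 11010011 00111010 01110100 01111011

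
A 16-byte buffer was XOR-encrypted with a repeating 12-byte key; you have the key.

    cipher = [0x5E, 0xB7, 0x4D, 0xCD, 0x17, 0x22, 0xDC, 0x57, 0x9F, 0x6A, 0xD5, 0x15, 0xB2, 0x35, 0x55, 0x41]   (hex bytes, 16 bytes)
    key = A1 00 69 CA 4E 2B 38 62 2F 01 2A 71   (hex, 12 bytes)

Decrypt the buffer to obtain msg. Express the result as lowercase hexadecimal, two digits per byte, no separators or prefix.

ffb724075909e435b06bff6413353c8b

The 12-byte key repeats, so the effective keystream is a1 00 69 ca 4e 2b 38 62 2f 01 2a 71 a1 00 69 ca.
byte 0: 5e xor a1 = ff
byte 1: b7 xor 00 = b7
byte 2: 4d xor 69 = 24
byte 3: cd xor ca = 07
byte 4: 17 xor 4e = 59
byte 5: 22 xor 2b = 09
byte 6: dc xor 38 = e4
byte 7: 57 xor 62 = 35
byte 8: 9f xor 2f = b0
byte 9: 6a xor 01 = 6b
byte 10: d5 xor 2a = ff
byte 11: 15 xor 71 = 64
byte 12: b2 xor a1 = 13
byte 13: 35 xor 00 = 35
byte 14: 55 xor 69 = 3c
byte 15: 41 xor ca = 8b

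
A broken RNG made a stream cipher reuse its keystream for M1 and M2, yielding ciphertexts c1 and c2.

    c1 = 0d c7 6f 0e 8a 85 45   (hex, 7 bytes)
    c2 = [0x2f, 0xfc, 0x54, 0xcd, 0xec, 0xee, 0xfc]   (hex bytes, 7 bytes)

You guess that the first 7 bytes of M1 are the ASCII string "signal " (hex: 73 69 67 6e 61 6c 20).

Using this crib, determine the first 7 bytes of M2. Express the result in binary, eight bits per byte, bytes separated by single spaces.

First, c1 ⊕ c2 = (M1 ⊕ K) ⊕ (M2 ⊕ K) = M1 ⊕ M2, so the key drops out. Then M2 = (M1 ⊕ M2) ⊕ M1 over the first 7 bytes.
byte 0: (0d xor 2f) xor 73 = 22 xor 73 = 51
byte 1: (c7 xor fc) xor 69 = 3b xor 69 = 52
byte 2: (6f xor 54) xor 67 = 3b xor 67 = 5c
byte 3: (0e xor cd) xor 6e = c3 xor 6e = ad
byte 4: (8a xor ec) xor 61 = 66 xor 61 = 07
byte 5: (85 xor ee) xor 6c = 6b xor 6c = 07
byte 6: (45 xor fc) xor 20 = b9 xor 20 = 99

01010001 01010010 01011100 10101101 00000111 00000111 10011001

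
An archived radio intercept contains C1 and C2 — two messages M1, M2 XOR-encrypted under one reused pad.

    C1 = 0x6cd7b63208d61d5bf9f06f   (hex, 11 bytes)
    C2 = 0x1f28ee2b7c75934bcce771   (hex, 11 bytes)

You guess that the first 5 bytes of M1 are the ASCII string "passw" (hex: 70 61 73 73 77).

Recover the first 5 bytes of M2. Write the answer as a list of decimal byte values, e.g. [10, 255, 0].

First, C1 ⊕ C2 = (M1 ⊕ K) ⊕ (M2 ⊕ K) = M1 ⊕ M2, so the key drops out. Then M2 = (M1 ⊕ M2) ⊕ M1 over the first 5 bytes.
byte 0: (6c ^ 1f) ^ 70 = 73 ^ 70 = 03
byte 1: (d7 ^ 28) ^ 61 = ff ^ 61 = 9e
byte 2: (b6 ^ ee) ^ 73 = 58 ^ 73 = 2b
byte 3: (32 ^ 2b) ^ 73 = 19 ^ 73 = 6a
byte 4: (08 ^ 7c) ^ 77 = 74 ^ 77 = 03

[3, 158, 43, 106, 3]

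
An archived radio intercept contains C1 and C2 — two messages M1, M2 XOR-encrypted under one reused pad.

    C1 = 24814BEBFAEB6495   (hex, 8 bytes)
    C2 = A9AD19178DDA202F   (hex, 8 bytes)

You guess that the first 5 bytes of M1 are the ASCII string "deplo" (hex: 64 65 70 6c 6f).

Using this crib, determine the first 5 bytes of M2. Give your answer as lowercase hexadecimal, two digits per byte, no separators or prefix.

e949229018

First, C1 ⊕ C2 = (M1 ⊕ K) ⊕ (M2 ⊕ K) = M1 ⊕ M2, so the key drops out. Then M2 = (M1 ⊕ M2) ⊕ M1 over the first 5 bytes.
byte 0: (24 ^ a9) ^ 64 = 8d ^ 64 = e9
byte 1: (81 ^ ad) ^ 65 = 2c ^ 65 = 49
byte 2: (4b ^ 19) ^ 70 = 52 ^ 70 = 22
byte 3: (eb ^ 17) ^ 6c = fc ^ 6c = 90
byte 4: (fa ^ 8d) ^ 6f = 77 ^ 6f = 18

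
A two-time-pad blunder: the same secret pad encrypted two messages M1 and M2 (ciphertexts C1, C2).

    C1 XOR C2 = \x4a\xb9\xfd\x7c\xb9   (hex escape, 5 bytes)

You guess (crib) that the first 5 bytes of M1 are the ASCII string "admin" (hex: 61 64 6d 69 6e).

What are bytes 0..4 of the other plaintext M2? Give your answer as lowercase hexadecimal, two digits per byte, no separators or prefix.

Since C1 ⊕ C2 = M1 ⊕ M2, XORing with the guessed M1 bytes yields the corresponding M2 bytes: M2 = (C1 ⊕ C2) ⊕ M1.
01001010 XOR 01100001 = 00101011
10111001 XOR 01100100 = 11011101
11111101 XOR 01101101 = 10010000
01111100 XOR 01101001 = 00010101
10111001 XOR 01101110 = 11010111

2bdd9015d7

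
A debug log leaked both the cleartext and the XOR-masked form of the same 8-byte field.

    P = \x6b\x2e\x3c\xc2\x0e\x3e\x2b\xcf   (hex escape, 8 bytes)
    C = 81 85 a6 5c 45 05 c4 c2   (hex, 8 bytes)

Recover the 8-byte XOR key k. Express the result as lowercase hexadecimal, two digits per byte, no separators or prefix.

Since C = P ⊕ k, XORing both sides with P gives k = P ⊕ C.
6b ⊕ 81 = ea
2e ⊕ 85 = ab
3c ⊕ a6 = 9a
c2 ⊕ 5c = 9e
0e ⊕ 45 = 4b
3e ⊕ 05 = 3b
2b ⊕ c4 = ef
cf ⊕ c2 = 0d

eaab9a9e4b3bef0d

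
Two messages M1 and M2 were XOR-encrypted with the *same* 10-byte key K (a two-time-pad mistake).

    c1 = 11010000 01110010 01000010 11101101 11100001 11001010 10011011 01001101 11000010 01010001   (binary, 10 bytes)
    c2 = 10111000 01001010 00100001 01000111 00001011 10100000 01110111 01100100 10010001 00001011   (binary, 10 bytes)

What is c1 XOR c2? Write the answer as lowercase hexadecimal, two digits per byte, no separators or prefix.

683863aaea6aec29535a

c1 ⊕ c2 = (M1 ⊕ K) ⊕ (M2 ⊕ K) = M1 ⊕ M2 — the shared key cancels under XOR.
d0 ^ b8 = 68
72 ^ 4a = 38
42 ^ 21 = 63
ed ^ 47 = aa
e1 ^ 0b = ea
ca ^ a0 = 6a
9b ^ 77 = ec
4d ^ 64 = 29
c2 ^ 91 = 53
51 ^ 0b = 5a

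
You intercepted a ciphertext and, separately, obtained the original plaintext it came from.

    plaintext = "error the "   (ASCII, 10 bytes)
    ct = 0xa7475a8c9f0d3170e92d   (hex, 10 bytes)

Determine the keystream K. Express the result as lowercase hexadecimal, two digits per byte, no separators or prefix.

c23528e3ed2d45188c0d

Since ct = plaintext ⊕ K, XORing both sides with plaintext gives K = plaintext ⊕ ct.
65 ^ a7 = c2
72 ^ 47 = 35
72 ^ 5a = 28
6f ^ 8c = e3
72 ^ 9f = ed
20 ^ 0d = 2d
74 ^ 31 = 45
68 ^ 70 = 18
65 ^ e9 = 8c
20 ^ 2d = 0d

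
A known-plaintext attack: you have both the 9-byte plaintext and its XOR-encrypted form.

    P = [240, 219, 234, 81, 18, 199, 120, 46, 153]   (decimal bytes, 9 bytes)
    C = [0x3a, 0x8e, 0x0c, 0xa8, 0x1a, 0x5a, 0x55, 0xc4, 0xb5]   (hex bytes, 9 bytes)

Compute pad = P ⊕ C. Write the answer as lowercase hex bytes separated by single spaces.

Since C = P ⊕ pad, XORing both sides with P gives pad = P ⊕ C.
11110000 xor 00111010 = 11001010
11011011 xor 10001110 = 01010101
11101010 xor 00001100 = 11100110
01010001 xor 10101000 = 11111001
00010010 xor 00011010 = 00001000
11000111 xor 01011010 = 10011101
01111000 xor 01010101 = 00101101
00101110 xor 11000100 = 11101010
10011001 xor 10110101 = 00101100

ca 55 e6 f9 08 9d 2d ea 2c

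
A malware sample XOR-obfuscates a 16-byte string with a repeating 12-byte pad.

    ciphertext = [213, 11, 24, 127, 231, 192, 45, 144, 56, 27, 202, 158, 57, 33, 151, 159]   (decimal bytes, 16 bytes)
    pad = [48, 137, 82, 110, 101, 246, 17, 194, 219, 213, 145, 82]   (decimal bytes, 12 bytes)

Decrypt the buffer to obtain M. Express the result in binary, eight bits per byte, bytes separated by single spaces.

The 12-byte key repeats, so the effective keystream is 30 89 52 6e 65 f6 11 c2 db d5 91 52 30 89 52 6e.
byte 0: d5 ^ 30 = e5
byte 1: 0b ^ 89 = 82
byte 2: 18 ^ 52 = 4a
byte 3: 7f ^ 6e = 11
byte 4: e7 ^ 65 = 82
byte 5: c0 ^ f6 = 36
byte 6: 2d ^ 11 = 3c
byte 7: 90 ^ c2 = 52
byte 8: 38 ^ db = e3
byte 9: 1b ^ d5 = ce
byte 10: ca ^ 91 = 5b
byte 11: 9e ^ 52 = cc
byte 12: 39 ^ 30 = 09
byte 13: 21 ^ 89 = a8
byte 14: 97 ^ 52 = c5
byte 15: 9f ^ 6e = f1

11100101 10000010 01001010 00010001 10000010 00110110 00111100 01010010 11100011 11001110 01011011 11001100 00001001 10101000 11000101 11110001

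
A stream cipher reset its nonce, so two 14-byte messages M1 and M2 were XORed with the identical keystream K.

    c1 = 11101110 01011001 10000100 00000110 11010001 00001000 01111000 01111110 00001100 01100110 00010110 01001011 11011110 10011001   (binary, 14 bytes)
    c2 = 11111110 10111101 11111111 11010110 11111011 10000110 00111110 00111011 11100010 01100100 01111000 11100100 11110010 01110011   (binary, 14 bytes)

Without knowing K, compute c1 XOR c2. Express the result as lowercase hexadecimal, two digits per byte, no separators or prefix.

10e47bd02a8e4645ee026eaf2cea

c1 ⊕ c2 = (M1 ⊕ K) ⊕ (M2 ⊕ K) = M1 ⊕ M2 — the shared key cancels under XOR.
238 ⊕ 254 =  16
 89 ⊕ 189 = 228
132 ⊕ 255 = 123
  6 ⊕ 214 = 208
209 ⊕ 251 =  42
  8 ⊕ 134 = 142
120 ⊕  62 =  70
126 ⊕  59 =  69
 12 ⊕ 226 = 238
102 ⊕ 100 =   2
 22 ⊕ 120 = 110
 75 ⊕ 228 = 175
222 ⊕ 242 =  44
153 ⊕ 115 = 234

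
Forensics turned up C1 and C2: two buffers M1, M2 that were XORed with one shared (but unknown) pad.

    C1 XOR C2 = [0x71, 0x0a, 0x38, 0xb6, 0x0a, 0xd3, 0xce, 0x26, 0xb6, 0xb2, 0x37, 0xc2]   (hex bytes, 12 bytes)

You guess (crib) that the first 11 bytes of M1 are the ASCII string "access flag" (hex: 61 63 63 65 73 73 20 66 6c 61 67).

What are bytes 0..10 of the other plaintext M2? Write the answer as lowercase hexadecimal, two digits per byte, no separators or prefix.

10695bd379a0ee40dad350

Since C1 ⊕ C2 = M1 ⊕ M2, XORing with the guessed M1 bytes yields the corresponding M2 bytes: M2 = (C1 ⊕ C2) ⊕ M1.
01110001 xor 01100001 = 00010000
00001010 xor 01100011 = 01101001
00111000 xor 01100011 = 01011011
10110110 xor 01100101 = 11010011
00001010 xor 01110011 = 01111001
11010011 xor 01110011 = 10100000
11001110 xor 00100000 = 11101110
00100110 xor 01100110 = 01000000
10110110 xor 01101100 = 11011010
10110010 xor 01100001 = 11010011
00110111 xor 01100111 = 01010000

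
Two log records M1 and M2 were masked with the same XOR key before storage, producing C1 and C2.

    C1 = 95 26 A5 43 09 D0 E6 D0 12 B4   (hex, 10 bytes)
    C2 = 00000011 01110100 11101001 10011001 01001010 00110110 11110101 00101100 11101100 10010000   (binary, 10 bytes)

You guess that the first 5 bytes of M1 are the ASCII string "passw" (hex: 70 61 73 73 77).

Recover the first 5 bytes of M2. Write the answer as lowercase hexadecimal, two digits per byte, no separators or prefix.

e6333fa934

First, C1 ⊕ C2 = (M1 ⊕ K) ⊕ (M2 ⊕ K) = M1 ⊕ M2, so the key drops out. Then M2 = (M1 ⊕ M2) ⊕ M1 over the first 5 bytes.
byte 0: (95 ^ 03) ^ 70 = 96 ^ 70 = e6
byte 1: (26 ^ 74) ^ 61 = 52 ^ 61 = 33
byte 2: (a5 ^ e9) ^ 73 = 4c ^ 73 = 3f
byte 3: (43 ^ 99) ^ 73 = da ^ 73 = a9
byte 4: (09 ^ 4a) ^ 77 = 43 ^ 77 = 34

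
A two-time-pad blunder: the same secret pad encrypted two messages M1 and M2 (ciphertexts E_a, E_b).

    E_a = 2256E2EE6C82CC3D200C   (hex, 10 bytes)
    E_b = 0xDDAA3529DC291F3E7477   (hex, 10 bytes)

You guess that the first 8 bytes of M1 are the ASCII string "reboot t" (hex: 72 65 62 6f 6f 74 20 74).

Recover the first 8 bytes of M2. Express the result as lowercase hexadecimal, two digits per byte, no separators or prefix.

First, E_a ⊕ E_b = (M1 ⊕ K) ⊕ (M2 ⊕ K) = M1 ⊕ M2, so the key drops out. Then M2 = (M1 ⊕ M2) ⊕ M1 over the first 8 bytes.
byte 0: (22 XOR dd) XOR 72 = ff XOR 72 = 8d
byte 1: (56 XOR aa) XOR 65 = fc XOR 65 = 99
byte 2: (e2 XOR 35) XOR 62 = d7 XOR 62 = b5
byte 3: (ee XOR 29) XOR 6f = c7 XOR 6f = a8
byte 4: (6c XOR dc) XOR 6f = b0 XOR 6f = df
byte 5: (82 XOR 29) XOR 74 = ab XOR 74 = df
byte 6: (cc XOR 1f) XOR 20 = d3 XOR 20 = f3
byte 7: (3d XOR 3e) XOR 74 = 03 XOR 74 = 77

8d99b5a8dfdff377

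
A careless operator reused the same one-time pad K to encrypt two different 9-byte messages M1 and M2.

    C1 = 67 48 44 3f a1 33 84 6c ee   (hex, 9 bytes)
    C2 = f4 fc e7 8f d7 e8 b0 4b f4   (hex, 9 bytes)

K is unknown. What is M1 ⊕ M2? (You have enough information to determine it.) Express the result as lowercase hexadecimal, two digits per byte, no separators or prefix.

C1 ⊕ C2 = (M1 ⊕ K) ⊕ (M2 ⊕ K) = M1 ⊕ M2 — the shared key cancels under XOR.
byte 0: 67 ^ f4 = 93
byte 1: 48 ^ fc = b4
byte 2: 44 ^ e7 = a3
byte 3: 3f ^ 8f = b0
byte 4: a1 ^ d7 = 76
byte 5: 33 ^ e8 = db
byte 6: 84 ^ b0 = 34
byte 7: 6c ^ 4b = 27
byte 8: ee ^ f4 = 1a

93b4a3b076db34271a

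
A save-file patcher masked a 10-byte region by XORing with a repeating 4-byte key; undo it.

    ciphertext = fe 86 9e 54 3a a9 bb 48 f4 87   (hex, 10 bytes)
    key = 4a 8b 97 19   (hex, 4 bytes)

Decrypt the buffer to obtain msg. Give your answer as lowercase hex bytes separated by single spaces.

b4 0d 09 4d 70 22 2c 51 be 0c

The 4-byte key repeats, so the effective keystream is 4a 8b 97 19 4a 8b 97 19 4a 8b.
byte 0: fe ⊕ 4a = b4
byte 1: 86 ⊕ 8b = 0d
byte 2: 9e ⊕ 97 = 09
byte 3: 54 ⊕ 19 = 4d
byte 4: 3a ⊕ 4a = 70
byte 5: a9 ⊕ 8b = 22
byte 6: bb ⊕ 97 = 2c
byte 7: 48 ⊕ 19 = 51
byte 8: f4 ⊕ 4a = be
byte 9: 87 ⊕ 8b = 0c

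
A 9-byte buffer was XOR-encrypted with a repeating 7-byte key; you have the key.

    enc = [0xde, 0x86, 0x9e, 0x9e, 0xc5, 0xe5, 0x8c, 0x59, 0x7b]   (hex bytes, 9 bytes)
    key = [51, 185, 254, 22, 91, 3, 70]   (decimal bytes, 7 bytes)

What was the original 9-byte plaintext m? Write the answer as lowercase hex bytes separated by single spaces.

The 7-byte key repeats, so the effective keystream is 33 b9 fe 16 5b 03 46 33 b9.
byte 0: de ^ 33 = ed
byte 1: 86 ^ b9 = 3f
byte 2: 9e ^ fe = 60
byte 3: 9e ^ 16 = 88
byte 4: c5 ^ 5b = 9e
byte 5: e5 ^ 03 = e6
byte 6: 8c ^ 46 = ca
byte 7: 59 ^ 33 = 6a
byte 8: 7b ^ b9 = c2

ed 3f 60 88 9e e6 ca 6a c2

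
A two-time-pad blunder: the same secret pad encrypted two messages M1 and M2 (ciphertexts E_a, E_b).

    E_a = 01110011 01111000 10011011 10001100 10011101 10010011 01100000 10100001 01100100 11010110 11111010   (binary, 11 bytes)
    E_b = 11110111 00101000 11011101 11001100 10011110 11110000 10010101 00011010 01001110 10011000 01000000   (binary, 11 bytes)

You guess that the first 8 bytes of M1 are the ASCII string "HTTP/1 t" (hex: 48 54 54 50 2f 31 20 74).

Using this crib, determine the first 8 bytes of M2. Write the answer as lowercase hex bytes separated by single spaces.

cc 04 12 10 2c 52 d5 cf

First, E_a ⊕ E_b = (M1 ⊕ K) ⊕ (M2 ⊕ K) = M1 ⊕ M2, so the key drops out. Then M2 = (M1 ⊕ M2) ⊕ M1 over the first 8 bytes.
byte 0: (73 ⊕ f7) ⊕ 48 = 84 ⊕ 48 = cc
byte 1: (78 ⊕ 28) ⊕ 54 = 50 ⊕ 54 = 04
byte 2: (9b ⊕ dd) ⊕ 54 = 46 ⊕ 54 = 12
byte 3: (8c ⊕ cc) ⊕ 50 = 40 ⊕ 50 = 10
byte 4: (9d ⊕ 9e) ⊕ 2f = 03 ⊕ 2f = 2c
byte 5: (93 ⊕ f0) ⊕ 31 = 63 ⊕ 31 = 52
byte 6: (60 ⊕ 95) ⊕ 20 = f5 ⊕ 20 = d5
byte 7: (a1 ⊕ 1a) ⊕ 74 = bb ⊕ 74 = cf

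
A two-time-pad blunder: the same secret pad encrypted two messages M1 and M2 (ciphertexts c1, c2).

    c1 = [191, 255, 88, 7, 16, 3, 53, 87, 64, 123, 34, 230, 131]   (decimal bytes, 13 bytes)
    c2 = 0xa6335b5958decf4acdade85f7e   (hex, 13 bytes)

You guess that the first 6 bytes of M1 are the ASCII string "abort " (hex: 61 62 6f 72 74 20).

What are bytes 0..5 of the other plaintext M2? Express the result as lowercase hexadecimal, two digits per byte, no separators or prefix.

First, c1 ⊕ c2 = (M1 ⊕ K) ⊕ (M2 ⊕ K) = M1 ⊕ M2, so the key drops out. Then M2 = (M1 ⊕ M2) ⊕ M1 over the first 6 bytes.
byte 0: (bf ⊕ a6) ⊕ 61 = 19 ⊕ 61 = 78
byte 1: (ff ⊕ 33) ⊕ 62 = cc ⊕ 62 = ae
byte 2: (58 ⊕ 5b) ⊕ 6f = 03 ⊕ 6f = 6c
byte 3: (07 ⊕ 59) ⊕ 72 = 5e ⊕ 72 = 2c
byte 4: (10 ⊕ 58) ⊕ 74 = 48 ⊕ 74 = 3c
byte 5: (03 ⊕ de) ⊕ 20 = dd ⊕ 20 = fd

78ae6c2c3cfd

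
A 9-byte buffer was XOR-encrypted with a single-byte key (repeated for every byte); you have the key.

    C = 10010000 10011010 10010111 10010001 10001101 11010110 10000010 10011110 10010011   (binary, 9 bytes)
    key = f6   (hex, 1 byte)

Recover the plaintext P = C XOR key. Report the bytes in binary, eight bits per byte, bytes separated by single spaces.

01100110 01101100 01100001 01100111 01111011 00100000 01110100 01101000 01100101

The 1-byte key repeats, so the effective keystream is f6 f6 f6 f6 f6 f6 f6 f6 f6.
byte 0: 90 ⊕ f6 = 66
byte 1: 9a ⊕ f6 = 6c
byte 2: 97 ⊕ f6 = 61
byte 3: 91 ⊕ f6 = 67
byte 4: 8d ⊕ f6 = 7b
byte 5: d6 ⊕ f6 = 20
byte 6: 82 ⊕ f6 = 74
byte 7: 9e ⊕ f6 = 68
byte 8: 93 ⊕ f6 = 65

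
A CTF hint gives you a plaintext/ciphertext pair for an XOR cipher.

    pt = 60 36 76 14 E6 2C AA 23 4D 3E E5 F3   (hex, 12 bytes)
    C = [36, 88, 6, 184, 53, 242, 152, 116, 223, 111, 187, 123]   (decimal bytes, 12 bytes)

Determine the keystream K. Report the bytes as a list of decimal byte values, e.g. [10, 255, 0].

Since C = pt ⊕ K, XORing both sides with pt gives K = pt ⊕ C.
byte 0: 60 ^ 24 = 44
byte 1: 36 ^ 58 = 6e
byte 2: 76 ^ 06 = 70
byte 3: 14 ^ b8 = ac
byte 4: e6 ^ 35 = d3
byte 5: 2c ^ f2 = de
byte 6: aa ^ 98 = 32
byte 7: 23 ^ 74 = 57
byte 8: 4d ^ df = 92
byte 9: 3e ^ 6f = 51
byte 10: e5 ^ bb = 5e
byte 11: f3 ^ 7b = 88

[68, 110, 112, 172, 211, 222, 50, 87, 146, 81, 94, 136]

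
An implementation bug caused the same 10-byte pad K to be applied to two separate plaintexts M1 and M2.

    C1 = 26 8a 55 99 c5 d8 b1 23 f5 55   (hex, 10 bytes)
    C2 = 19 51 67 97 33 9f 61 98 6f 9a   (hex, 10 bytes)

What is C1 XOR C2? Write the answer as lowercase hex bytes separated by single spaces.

C1 ⊕ C2 = (M1 ⊕ K) ⊕ (M2 ⊕ K) = M1 ⊕ M2 — the shared key cancels under XOR.
byte 0: 26 ⊕ 19 = 3f
byte 1: 8a ⊕ 51 = db
byte 2: 55 ⊕ 67 = 32
byte 3: 99 ⊕ 97 = 0e
byte 4: c5 ⊕ 33 = f6
byte 5: d8 ⊕ 9f = 47
byte 6: b1 ⊕ 61 = d0
byte 7: 23 ⊕ 98 = bb
byte 8: f5 ⊕ 6f = 9a
byte 9: 55 ⊕ 9a = cf

3f db 32 0e f6 47 d0 bb 9a cf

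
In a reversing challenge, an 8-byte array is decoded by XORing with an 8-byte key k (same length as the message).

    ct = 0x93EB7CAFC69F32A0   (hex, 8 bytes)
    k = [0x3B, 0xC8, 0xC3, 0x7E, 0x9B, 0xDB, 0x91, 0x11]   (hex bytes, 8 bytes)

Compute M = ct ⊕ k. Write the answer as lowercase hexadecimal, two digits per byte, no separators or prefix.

a823bfd15d44a3b1

XOR is its own inverse, so applying the key byte-wise gives the result directly.
93 XOR 3b = a8
eb XOR c8 = 23
7c XOR c3 = bf
af XOR 7e = d1
c6 XOR 9b = 5d
9f XOR db = 44
32 XOR 91 = a3
a0 XOR 11 = b1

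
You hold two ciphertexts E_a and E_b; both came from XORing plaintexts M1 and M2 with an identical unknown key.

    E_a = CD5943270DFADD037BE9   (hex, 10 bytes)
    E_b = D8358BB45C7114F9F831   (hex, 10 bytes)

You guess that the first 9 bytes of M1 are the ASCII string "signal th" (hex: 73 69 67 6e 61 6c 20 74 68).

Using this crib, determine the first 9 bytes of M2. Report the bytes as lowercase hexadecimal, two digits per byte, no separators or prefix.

First, E_a ⊕ E_b = (M1 ⊕ K) ⊕ (M2 ⊕ K) = M1 ⊕ M2, so the key drops out. Then M2 = (M1 ⊕ M2) ⊕ M1 over the first 9 bytes.
byte 0: (cd xor d8) xor 73 = 15 xor 73 = 66
byte 1: (59 xor 35) xor 69 = 6c xor 69 = 05
byte 2: (43 xor 8b) xor 67 = c8 xor 67 = af
byte 3: (27 xor b4) xor 6e = 93 xor 6e = fd
byte 4: (0d xor 5c) xor 61 = 51 xor 61 = 30
byte 5: (fa xor 71) xor 6c = 8b xor 6c = e7
byte 6: (dd xor 14) xor 20 = c9 xor 20 = e9
byte 7: (03 xor f9) xor 74 = fa xor 74 = 8e
byte 8: (7b xor f8) xor 68 = 83 xor 68 = eb

6605affd30e7e98eeb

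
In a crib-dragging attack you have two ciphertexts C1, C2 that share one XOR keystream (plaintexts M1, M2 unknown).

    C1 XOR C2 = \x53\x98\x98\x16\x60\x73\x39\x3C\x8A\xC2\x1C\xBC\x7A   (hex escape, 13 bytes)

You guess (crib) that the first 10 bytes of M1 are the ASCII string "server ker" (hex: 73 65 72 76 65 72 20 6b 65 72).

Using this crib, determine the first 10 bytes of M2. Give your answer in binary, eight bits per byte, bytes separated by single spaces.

Since C1 ⊕ C2 = M1 ⊕ M2, XORing with the guessed M1 bytes yields the corresponding M2 bytes: M2 = (C1 ⊕ C2) ⊕ M1.
53 ⊕ 73 = 20
98 ⊕ 65 = fd
98 ⊕ 72 = ea
16 ⊕ 76 = 60
60 ⊕ 65 = 05
73 ⊕ 72 = 01
39 ⊕ 20 = 19
3c ⊕ 6b = 57
8a ⊕ 65 = ef
c2 ⊕ 72 = b0

00100000 11111101 11101010 01100000 00000101 00000001 00011001 01010111 11101111 10110000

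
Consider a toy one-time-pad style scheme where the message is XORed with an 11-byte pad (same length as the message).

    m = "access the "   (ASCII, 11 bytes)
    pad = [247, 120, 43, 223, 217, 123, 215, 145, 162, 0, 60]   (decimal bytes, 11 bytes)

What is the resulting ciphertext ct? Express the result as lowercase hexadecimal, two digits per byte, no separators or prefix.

byte 0: 61 XOR f7 = 96
byte 1: 63 XOR 78 = 1b
byte 2: 63 XOR 2b = 48
byte 3: 65 XOR df = ba
byte 4: 73 XOR d9 = aa
byte 5: 73 XOR 7b = 08
byte 6: 20 XOR d7 = f7
byte 7: 74 XOR 91 = e5
byte 8: 68 XOR a2 = ca
byte 9: 65 XOR 00 = 65
byte 10: 20 XOR 3c = 1c

961b48baaa08f7e5ca651c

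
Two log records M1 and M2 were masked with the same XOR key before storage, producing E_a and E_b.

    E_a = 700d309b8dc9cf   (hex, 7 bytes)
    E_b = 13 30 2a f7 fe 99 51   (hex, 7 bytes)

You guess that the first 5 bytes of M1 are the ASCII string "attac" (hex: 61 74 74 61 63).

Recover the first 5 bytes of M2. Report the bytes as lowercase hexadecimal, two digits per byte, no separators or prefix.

02496e0d10

First, E_a ⊕ E_b = (M1 ⊕ K) ⊕ (M2 ⊕ K) = M1 ⊕ M2, so the key drops out. Then M2 = (M1 ⊕ M2) ⊕ M1 over the first 5 bytes.
byte 0: (70 XOR 13) XOR 61 = 63 XOR 61 = 02
byte 1: (0d XOR 30) XOR 74 = 3d XOR 74 = 49
byte 2: (30 XOR 2a) XOR 74 = 1a XOR 74 = 6e
byte 3: (9b XOR f7) XOR 61 = 6c XOR 61 = 0d
byte 4: (8d XOR fe) XOR 63 = 73 XOR 63 = 10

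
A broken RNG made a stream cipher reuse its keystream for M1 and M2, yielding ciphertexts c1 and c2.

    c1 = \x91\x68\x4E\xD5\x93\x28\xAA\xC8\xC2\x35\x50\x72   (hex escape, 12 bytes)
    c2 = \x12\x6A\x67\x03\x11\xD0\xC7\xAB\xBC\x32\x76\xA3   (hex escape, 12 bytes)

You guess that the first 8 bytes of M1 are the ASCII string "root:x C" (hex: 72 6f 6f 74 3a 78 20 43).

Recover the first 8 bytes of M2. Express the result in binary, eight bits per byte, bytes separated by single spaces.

11110001 01101101 01000110 10100010 10111000 10000000 01001101 00100000

First, c1 ⊕ c2 = (M1 ⊕ K) ⊕ (M2 ⊕ K) = M1 ⊕ M2, so the key drops out. Then M2 = (M1 ⊕ M2) ⊕ M1 over the first 8 bytes.
byte 0: (91 XOR 12) XOR 72 = 83 XOR 72 = f1
byte 1: (68 XOR 6a) XOR 6f = 02 XOR 6f = 6d
byte 2: (4e XOR 67) XOR 6f = 29 XOR 6f = 46
byte 3: (d5 XOR 03) XOR 74 = d6 XOR 74 = a2
byte 4: (93 XOR 11) XOR 3a = 82 XOR 3a = b8
byte 5: (28 XOR d0) XOR 78 = f8 XOR 78 = 80
byte 6: (aa XOR c7) XOR 20 = 6d XOR 20 = 4d
byte 7: (c8 XOR ab) XOR 43 = 63 XOR 43 = 20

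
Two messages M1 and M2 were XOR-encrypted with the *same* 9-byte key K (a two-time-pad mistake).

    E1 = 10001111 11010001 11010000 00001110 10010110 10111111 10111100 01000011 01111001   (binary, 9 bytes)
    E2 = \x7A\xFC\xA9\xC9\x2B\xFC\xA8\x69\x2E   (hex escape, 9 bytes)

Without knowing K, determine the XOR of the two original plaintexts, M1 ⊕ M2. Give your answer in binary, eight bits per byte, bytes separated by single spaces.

11110101 00101101 01111001 11000111 10111101 01000011 00010100 00101010 01010111

E1 ⊕ E2 = (M1 ⊕ K) ⊕ (M2 ⊕ K) = M1 ⊕ M2 — the shared key cancels under XOR.
8f XOR 7a = f5
d1 XOR fc = 2d
d0 XOR a9 = 79
0e XOR c9 = c7
96 XOR 2b = bd
bf XOR fc = 43
bc XOR a8 = 14
43 XOR 69 = 2a
79 XOR 2e = 57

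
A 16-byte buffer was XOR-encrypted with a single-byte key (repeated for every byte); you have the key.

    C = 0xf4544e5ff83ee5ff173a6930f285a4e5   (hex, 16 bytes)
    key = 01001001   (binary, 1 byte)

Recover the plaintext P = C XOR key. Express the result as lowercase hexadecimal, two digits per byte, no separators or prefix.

The 1-byte key repeats, so the effective keystream is 49 49 49 49 49 49 49 49 49 49 49 49 49 49 49 49.
byte 0: 244 XOR  73 = 189
byte 1:  84 XOR  73 =  29
byte 2:  78 XOR  73 =   7
byte 3:  95 XOR  73 =  22
byte 4: 248 XOR  73 = 177
byte 5:  62 XOR  73 = 119
byte 6: 229 XOR  73 = 172
byte 7: 255 XOR  73 = 182
byte 8:  23 XOR  73 =  94
byte 9:  58 XOR  73 = 115
byte 10: 105 XOR  73 =  32
byte 11:  48 XOR  73 = 121
byte 12: 242 XOR  73 = 187
byte 13: 133 XOR  73 = 204
byte 14: 164 XOR  73 = 237
byte 15: 229 XOR  73 = 172

bd1d0716b177acb65e732079bbccedac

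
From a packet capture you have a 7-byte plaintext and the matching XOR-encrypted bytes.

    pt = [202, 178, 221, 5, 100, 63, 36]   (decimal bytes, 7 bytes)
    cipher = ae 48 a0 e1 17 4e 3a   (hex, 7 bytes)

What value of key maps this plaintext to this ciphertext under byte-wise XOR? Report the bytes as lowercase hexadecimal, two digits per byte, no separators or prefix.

Since cipher = pt ⊕ key, XORing both sides with pt gives key = pt ⊕ cipher.
ca ^ ae = 64
b2 ^ 48 = fa
dd ^ a0 = 7d
05 ^ e1 = e4
64 ^ 17 = 73
3f ^ 4e = 71
24 ^ 3a = 1e

64fa7de473711e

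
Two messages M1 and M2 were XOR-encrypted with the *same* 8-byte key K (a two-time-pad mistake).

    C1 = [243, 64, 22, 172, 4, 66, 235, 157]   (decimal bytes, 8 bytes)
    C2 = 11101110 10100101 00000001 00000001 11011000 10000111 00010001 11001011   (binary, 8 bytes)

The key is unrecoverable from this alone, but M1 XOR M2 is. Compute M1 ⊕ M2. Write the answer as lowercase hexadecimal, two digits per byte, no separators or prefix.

1de517addcc5fa56

C1 ⊕ C2 = (M1 ⊕ K) ⊕ (M2 ⊕ K) = M1 ⊕ M2 — the shared key cancels under XOR.
byte 0: f3 ⊕ ee = 1d
byte 1: 40 ⊕ a5 = e5
byte 2: 16 ⊕ 01 = 17
byte 3: ac ⊕ 01 = ad
byte 4: 04 ⊕ d8 = dc
byte 5: 42 ⊕ 87 = c5
byte 6: eb ⊕ 11 = fa
byte 7: 9d ⊕ cb = 56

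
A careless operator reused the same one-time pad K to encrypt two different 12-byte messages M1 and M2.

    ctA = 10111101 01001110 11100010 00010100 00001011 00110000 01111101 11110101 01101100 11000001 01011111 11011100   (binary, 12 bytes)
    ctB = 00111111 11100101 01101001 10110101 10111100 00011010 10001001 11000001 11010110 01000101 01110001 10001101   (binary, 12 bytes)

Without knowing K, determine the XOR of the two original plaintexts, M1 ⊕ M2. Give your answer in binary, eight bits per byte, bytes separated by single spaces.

10000010 10101011 10001011 10100001 10110111 00101010 11110100 00110100 10111010 10000100 00101110 01010001

ctA ⊕ ctB = (M1 ⊕ K) ⊕ (M2 ⊕ K) = M1 ⊕ M2 — the shared key cancels under XOR.
byte 0: bd ^ 3f = 82
byte 1: 4e ^ e5 = ab
byte 2: e2 ^ 69 = 8b
byte 3: 14 ^ b5 = a1
byte 4: 0b ^ bc = b7
byte 5: 30 ^ 1a = 2a
byte 6: 7d ^ 89 = f4
byte 7: f5 ^ c1 = 34
byte 8: 6c ^ d6 = ba
byte 9: c1 ^ 45 = 84
byte 10: 5f ^ 71 = 2e
byte 11: dc ^ 8d = 51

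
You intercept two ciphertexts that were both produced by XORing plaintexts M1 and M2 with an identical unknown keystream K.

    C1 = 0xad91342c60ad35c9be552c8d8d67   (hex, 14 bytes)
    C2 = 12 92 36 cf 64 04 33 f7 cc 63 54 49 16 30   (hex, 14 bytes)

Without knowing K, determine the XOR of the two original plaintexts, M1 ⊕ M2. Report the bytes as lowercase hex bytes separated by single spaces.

bf 03 02 e3 04 a9 06 3e 72 36 78 c4 9b 57

C1 ⊕ C2 = (M1 ⊕ K) ⊕ (M2 ⊕ K) = M1 ⊕ M2 — the shared key cancels under XOR.
byte 0: ad ^ 12 = bf
byte 1: 91 ^ 92 = 03
byte 2: 34 ^ 36 = 02
byte 3: 2c ^ cf = e3
byte 4: 60 ^ 64 = 04
byte 5: ad ^ 04 = a9
byte 6: 35 ^ 33 = 06
byte 7: c9 ^ f7 = 3e
byte 8: be ^ cc = 72
byte 9: 55 ^ 63 = 36
byte 10: 2c ^ 54 = 78
byte 11: 8d ^ 49 = c4
byte 12: 8d ^ 16 = 9b
byte 13: 67 ^ 30 = 57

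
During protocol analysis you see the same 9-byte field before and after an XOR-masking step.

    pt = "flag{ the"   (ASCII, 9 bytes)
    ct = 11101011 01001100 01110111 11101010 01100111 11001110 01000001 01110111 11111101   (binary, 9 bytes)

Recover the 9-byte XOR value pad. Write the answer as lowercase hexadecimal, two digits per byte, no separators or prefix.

8d20168d1cee351f98

Since ct = pt ⊕ pad, XORing both sides with pt gives pad = pt ⊕ ct.
66 XOR eb = 8d
6c XOR 4c = 20
61 XOR 77 = 16
67 XOR ea = 8d
7b XOR 67 = 1c
20 XOR ce = ee
74 XOR 41 = 35
68 XOR 77 = 1f
65 XOR fd = 98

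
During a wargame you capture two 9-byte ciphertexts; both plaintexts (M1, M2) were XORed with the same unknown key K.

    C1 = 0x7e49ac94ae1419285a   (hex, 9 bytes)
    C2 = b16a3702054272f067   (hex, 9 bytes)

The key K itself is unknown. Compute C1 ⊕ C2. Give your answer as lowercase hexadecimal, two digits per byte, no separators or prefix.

C1 ⊕ C2 = (M1 ⊕ K) ⊕ (M2 ⊕ K) = M1 ⊕ M2 — the shared key cancels under XOR.
byte 0: 01111110 XOR 10110001 = 11001111
byte 1: 01001001 XOR 01101010 = 00100011
byte 2: 10101100 XOR 00110111 = 10011011
byte 3: 10010100 XOR 00000010 = 10010110
byte 4: 10101110 XOR 00000101 = 10101011
byte 5: 00010100 XOR 01000010 = 01010110
byte 6: 00011001 XOR 01110010 = 01101011
byte 7: 00101000 XOR 11110000 = 11011000
byte 8: 01011010 XOR 01100111 = 00111101

cf239b96ab566bd83d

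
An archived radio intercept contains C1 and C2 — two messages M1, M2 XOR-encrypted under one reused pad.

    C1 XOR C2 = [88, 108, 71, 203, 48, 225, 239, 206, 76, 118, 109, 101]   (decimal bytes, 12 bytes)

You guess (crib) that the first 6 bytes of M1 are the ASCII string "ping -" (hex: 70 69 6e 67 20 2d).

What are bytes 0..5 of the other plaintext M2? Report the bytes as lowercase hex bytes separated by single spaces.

Since C1 ⊕ C2 = M1 ⊕ M2, XORing with the guessed M1 bytes yields the corresponding M2 bytes: M2 = (C1 ⊕ C2) ⊕ M1.
58 ^ 70 = 28
6c ^ 69 = 05
47 ^ 6e = 29
cb ^ 67 = ac
30 ^ 20 = 10
e1 ^ 2d = cc

28 05 29 ac 10 cc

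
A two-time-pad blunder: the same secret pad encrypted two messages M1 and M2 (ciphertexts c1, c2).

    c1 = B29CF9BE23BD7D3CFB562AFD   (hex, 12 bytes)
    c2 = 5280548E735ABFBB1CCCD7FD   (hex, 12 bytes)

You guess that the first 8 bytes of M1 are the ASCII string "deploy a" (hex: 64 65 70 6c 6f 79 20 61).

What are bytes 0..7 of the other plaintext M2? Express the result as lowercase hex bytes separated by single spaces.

84 79 dd 5c 3f 9e e2 e6

First, c1 ⊕ c2 = (M1 ⊕ K) ⊕ (M2 ⊕ K) = M1 ⊕ M2, so the key drops out. Then M2 = (M1 ⊕ M2) ⊕ M1 over the first 8 bytes.
byte 0: (b2 xor 52) xor 64 = e0 xor 64 = 84
byte 1: (9c xor 80) xor 65 = 1c xor 65 = 79
byte 2: (f9 xor 54) xor 70 = ad xor 70 = dd
byte 3: (be xor 8e) xor 6c = 30 xor 6c = 5c
byte 4: (23 xor 73) xor 6f = 50 xor 6f = 3f
byte 5: (bd xor 5a) xor 79 = e7 xor 79 = 9e
byte 6: (7d xor bf) xor 20 = c2 xor 20 = e2
byte 7: (3c xor bb) xor 61 = 87 xor 61 = e6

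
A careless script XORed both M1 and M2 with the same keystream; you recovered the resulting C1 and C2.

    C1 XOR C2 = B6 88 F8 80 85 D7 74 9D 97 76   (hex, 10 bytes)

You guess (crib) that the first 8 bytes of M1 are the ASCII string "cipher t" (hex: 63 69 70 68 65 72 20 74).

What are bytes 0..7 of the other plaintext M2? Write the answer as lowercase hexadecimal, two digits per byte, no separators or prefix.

Since C1 ⊕ C2 = M1 ⊕ M2, XORing with the guessed M1 bytes yields the corresponding M2 bytes: M2 = (C1 ⊕ C2) ⊕ M1.
byte 0: 10110110 XOR 01100011 = 11010101
byte 1: 10001000 XOR 01101001 = 11100001
byte 2: 11111000 XOR 01110000 = 10001000
byte 3: 10000000 XOR 01101000 = 11101000
byte 4: 10000101 XOR 01100101 = 11100000
byte 5: 11010111 XOR 01110010 = 10100101
byte 6: 01110100 XOR 00100000 = 01010100
byte 7: 10011101 XOR 01110100 = 11101001

d5e188e8e0a554e9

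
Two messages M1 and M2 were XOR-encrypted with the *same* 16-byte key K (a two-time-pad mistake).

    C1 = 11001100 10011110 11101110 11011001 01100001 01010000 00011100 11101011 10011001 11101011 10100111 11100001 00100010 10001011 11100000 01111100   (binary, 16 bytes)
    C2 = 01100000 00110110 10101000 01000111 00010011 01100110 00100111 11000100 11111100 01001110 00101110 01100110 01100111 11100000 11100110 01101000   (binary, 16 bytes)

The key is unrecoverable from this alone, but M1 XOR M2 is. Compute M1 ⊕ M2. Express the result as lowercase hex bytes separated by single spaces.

ac a8 46 9e 72 36 3b 2f 65 a5 89 87 45 6b 06 14

C1 ⊕ C2 = (M1 ⊕ K) ⊕ (M2 ⊕ K) = M1 ⊕ M2 — the shared key cancels under XOR.
byte 0: cc xor 60 = ac
byte 1: 9e xor 36 = a8
byte 2: ee xor a8 = 46
byte 3: d9 xor 47 = 9e
byte 4: 61 xor 13 = 72
byte 5: 50 xor 66 = 36
byte 6: 1c xor 27 = 3b
byte 7: eb xor c4 = 2f
byte 8: 99 xor fc = 65
byte 9: eb xor 4e = a5
byte 10: a7 xor 2e = 89
byte 11: e1 xor 66 = 87
byte 12: 22 xor 67 = 45
byte 13: 8b xor e0 = 6b
byte 14: e0 xor e6 = 06
byte 15: 7c xor 68 = 14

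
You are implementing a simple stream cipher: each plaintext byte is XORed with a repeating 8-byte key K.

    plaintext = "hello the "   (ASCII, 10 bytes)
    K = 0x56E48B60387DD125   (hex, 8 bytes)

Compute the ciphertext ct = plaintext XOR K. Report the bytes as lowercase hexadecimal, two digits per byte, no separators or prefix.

The 8-byte key repeats, so the effective keystream is 56 e4 8b 60 38 7d d1 25 56 e4.
byte 0: 104 xor  86 =  62
byte 1: 101 xor 228 = 129
byte 2: 108 xor 139 = 231
byte 3: 108 xor  96 =  12
byte 4: 111 xor  56 =  87
byte 5:  32 xor 125 =  93
byte 6: 116 xor 209 = 165
byte 7: 104 xor  37 =  77
byte 8: 101 xor  86 =  51
byte 9:  32 xor 228 = 196

3e81e70c575da54d33c4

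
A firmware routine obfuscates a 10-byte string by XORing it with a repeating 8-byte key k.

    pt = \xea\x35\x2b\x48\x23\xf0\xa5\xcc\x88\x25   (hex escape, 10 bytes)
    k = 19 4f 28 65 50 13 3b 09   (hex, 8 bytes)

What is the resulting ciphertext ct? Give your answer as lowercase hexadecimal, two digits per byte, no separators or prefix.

The 8-byte key repeats, so the effective keystream is 19 4f 28 65 50 13 3b 09 19 4f.
byte 0: 11101010 XOR 00011001 = 11110011
byte 1: 00110101 XOR 01001111 = 01111010
byte 2: 00101011 XOR 00101000 = 00000011
byte 3: 01001000 XOR 01100101 = 00101101
byte 4: 00100011 XOR 01010000 = 01110011
byte 5: 11110000 XOR 00010011 = 11100011
byte 6: 10100101 XOR 00111011 = 10011110
byte 7: 11001100 XOR 00001001 = 11000101
byte 8: 10001000 XOR 00011001 = 10010001
byte 9: 00100101 XOR 01001111 = 01101010

f37a032d73e39ec5916a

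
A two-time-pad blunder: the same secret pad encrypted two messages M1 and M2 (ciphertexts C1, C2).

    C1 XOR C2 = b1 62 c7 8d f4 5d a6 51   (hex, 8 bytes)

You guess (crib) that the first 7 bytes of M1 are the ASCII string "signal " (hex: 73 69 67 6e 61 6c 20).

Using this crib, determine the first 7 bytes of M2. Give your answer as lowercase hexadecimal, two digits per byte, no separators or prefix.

Since C1 ⊕ C2 = M1 ⊕ M2, XORing with the guessed M1 bytes yields the corresponding M2 bytes: M2 = (C1 ⊕ C2) ⊕ M1.
b1 XOR 73 = c2
62 XOR 69 = 0b
c7 XOR 67 = a0
8d XOR 6e = e3
f4 XOR 61 = 95
5d XOR 6c = 31
a6 XOR 20 = 86

c20ba0e3953186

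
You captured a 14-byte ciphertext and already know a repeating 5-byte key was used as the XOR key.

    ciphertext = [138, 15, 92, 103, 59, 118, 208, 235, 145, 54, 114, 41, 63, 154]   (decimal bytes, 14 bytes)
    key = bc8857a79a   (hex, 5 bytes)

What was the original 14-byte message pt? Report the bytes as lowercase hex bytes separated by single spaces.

36 87 0b c0 a1 ca 58 bc 36 ac ce a1 68 3d

The 5-byte key repeats, so the effective keystream is bc 88 57 a7 9a bc 88 57 a7 9a bc 88 57 a7.
byte 0: 138 xor 188 =  54
byte 1:  15 xor 136 = 135
byte 2:  92 xor  87 =  11
byte 3: 103 xor 167 = 192
byte 4:  59 xor 154 = 161
byte 5: 118 xor 188 = 202
byte 6: 208 xor 136 =  88
byte 7: 235 xor  87 = 188
byte 8: 145 xor 167 =  54
byte 9:  54 xor 154 = 172
byte 10: 114 xor 188 = 206
byte 11:  41 xor 136 = 161
byte 12:  63 xor  87 = 104
byte 13: 154 xor 167 =  61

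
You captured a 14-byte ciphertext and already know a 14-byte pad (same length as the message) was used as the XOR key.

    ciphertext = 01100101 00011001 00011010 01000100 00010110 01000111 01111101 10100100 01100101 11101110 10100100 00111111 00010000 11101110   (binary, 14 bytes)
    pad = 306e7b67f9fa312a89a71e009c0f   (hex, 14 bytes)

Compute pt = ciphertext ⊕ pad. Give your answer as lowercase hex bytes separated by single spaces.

55 77 61 23 ef bd 4c 8e ec 49 ba 3f 8c e1

101 ⊕  48 =  85
 25 ⊕ 110 = 119
 26 ⊕ 123 =  97
 68 ⊕ 103 =  35
 22 ⊕ 249 = 239
 71 ⊕ 250 = 189
125 ⊕  49 =  76
164 ⊕  42 = 142
101 ⊕ 137 = 236
238 ⊕ 167 =  73
164 ⊕  30 = 186
 63 ⊕   0 =  63
 16 ⊕ 156 = 140
238 ⊕  15 = 225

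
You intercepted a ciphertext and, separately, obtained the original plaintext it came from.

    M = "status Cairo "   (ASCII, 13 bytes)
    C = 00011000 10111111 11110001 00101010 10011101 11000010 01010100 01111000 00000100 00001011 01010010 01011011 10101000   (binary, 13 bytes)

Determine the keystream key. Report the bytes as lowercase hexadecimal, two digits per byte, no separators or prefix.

Since C = M ⊕ key, XORing both sides with M gives key = M ⊕ C.
byte 0: 01110011 XOR 00011000 = 01101011
byte 1: 01110100 XOR 10111111 = 11001011
byte 2: 01100001 XOR 11110001 = 10010000
byte 3: 01110100 XOR 00101010 = 01011110
byte 4: 01110101 XOR 10011101 = 11101000
byte 5: 01110011 XOR 11000010 = 10110001
byte 6: 00100000 XOR 01010100 = 01110100
byte 7: 01000011 XOR 01111000 = 00111011
byte 8: 01100001 XOR 00000100 = 01100101
byte 9: 01101001 XOR 00001011 = 01100010
byte 10: 01110010 XOR 01010010 = 00100000
byte 11: 01101111 XOR 01011011 = 00110100
byte 12: 00100000 XOR 10101000 = 10001000

6bcb905ee8b1743b6562203488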